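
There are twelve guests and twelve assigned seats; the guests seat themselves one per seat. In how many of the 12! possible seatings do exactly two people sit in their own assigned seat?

Choose which 2 of the 12 are fixed: C(12,2) = 66.
The remaining 10 must be deranged: !10 = 1334961.
Total: 66 × 1334961 = 88107426.

88107426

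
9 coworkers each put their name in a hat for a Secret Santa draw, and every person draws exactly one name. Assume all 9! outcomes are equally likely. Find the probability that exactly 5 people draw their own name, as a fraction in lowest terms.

1/320

Favorable outcomes: C(9,5)·!4 = 126·9 = 1134.
Total outcomes: 9! = 362880.
Probability = 1134/362880 = 1/320.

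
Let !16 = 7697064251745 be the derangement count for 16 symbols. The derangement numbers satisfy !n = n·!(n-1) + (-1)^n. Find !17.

!17 = 17·7697064251745 - 1 = 130850092279664.

130850092279664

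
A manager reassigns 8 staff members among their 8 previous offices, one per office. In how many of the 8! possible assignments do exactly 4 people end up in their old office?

630

Pick the 4 fixed positions: C(8,4) = 70 ways.
The remaining 4 must be deranged: !4 = 9.
Total: 70 × 9 = 630.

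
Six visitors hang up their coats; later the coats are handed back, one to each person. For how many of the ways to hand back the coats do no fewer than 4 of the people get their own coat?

# with exactly i fixed is C(6,i)·!(6-i); sum over i=4..6:
  i=4: C(6,4)·!2 = 15·1 = 15
  i=5: C(6,5)·!1 = 6·0 = 0
  i=6: C(6,6)·!0 = 1·1 = 1
Total = 16.

16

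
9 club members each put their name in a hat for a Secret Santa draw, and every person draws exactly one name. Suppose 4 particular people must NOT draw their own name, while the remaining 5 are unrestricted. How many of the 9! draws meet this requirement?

229080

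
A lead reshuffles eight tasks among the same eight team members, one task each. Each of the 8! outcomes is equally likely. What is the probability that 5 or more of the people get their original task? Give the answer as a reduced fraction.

47/13440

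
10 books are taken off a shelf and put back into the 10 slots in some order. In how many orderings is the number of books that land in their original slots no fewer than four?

68914

# with exactly i fixed is C(10,i)·!(10-i); sum over i=4..10:
  i=4: C(10,4)·!6 = 210·265 = 55650
  i=5: C(10,5)·!5 = 252·44 = 11088
  i=6: C(10,6)·!4 = 210·9 = 1890
  i=7: C(10,7)·!3 = 120·2 = 240
  i=8: C(10,8)·!2 = 45·1 = 45
  i=9: C(10,9)·!1 = 10·0 = 0
  i=10: C(10,10)·!0 = 1·1 = 1
Total = 68914.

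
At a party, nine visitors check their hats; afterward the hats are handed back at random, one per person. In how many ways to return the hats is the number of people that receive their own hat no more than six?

362843

Sum C(9,i)·!(9-i) for i = 0..6:
  i=0: C(9,0)·!9 = 1·133496 = 133496
  i=1: C(9,1)·!8 = 9·14833 = 133497
  i=2: C(9,2)·!7 = 36·1854 = 66744
  i=3: C(9,3)·!6 = 84·265 = 22260
  i=4: C(9,4)·!5 = 126·44 = 5544
  i=5: C(9,5)·!4 = 126·9 = 1134
  i=6: C(9,6)·!3 = 84·2 = 168
Total = 362843.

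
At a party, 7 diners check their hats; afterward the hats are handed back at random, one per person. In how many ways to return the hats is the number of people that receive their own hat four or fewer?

5018

Sum C(7,i)·!(7-i) for i = 0..4:
  i=0: C(7,0)·!7 = 1·1854 = 1854
  i=1: C(7,1)·!6 = 7·265 = 1855
  i=2: C(7,2)·!5 = 21·44 = 924
  i=3: C(7,3)·!4 = 35·9 = 315
  i=4: C(7,4)·!3 = 35·2 = 70
Total = 5018.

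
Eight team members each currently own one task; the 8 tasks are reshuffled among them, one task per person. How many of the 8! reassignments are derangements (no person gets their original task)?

By inclusion-exclusion, !8 = Σ (-1)^k · 8!/k! for k=0..8
= 8! - 8!/1! + 8!/2! - 8!/3! + 8!/4! - 8!/5! + 8!/6! - 8!/7! + 8!/8!
= 40320 - 40320 + 20160 - 6720 + 1680 - 336 + 56 - 8 + 1
= 14833

14833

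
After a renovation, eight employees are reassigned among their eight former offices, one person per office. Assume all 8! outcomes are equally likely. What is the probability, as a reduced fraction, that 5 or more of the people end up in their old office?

Favorable outcomes: Σ_{i≥5} C(8,i)·!(8-i) = 56·2 + 28·1 + 8·0 + 1·1 = 141.
Total outcomes: 8! = 40320.
Probability = 141/40320 = 47/13440.

47/13440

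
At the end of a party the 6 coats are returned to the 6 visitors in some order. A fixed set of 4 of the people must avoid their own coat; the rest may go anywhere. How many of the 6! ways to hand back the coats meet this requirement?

Let A_j be the event that the j-th constrained one is fixed. By inclusion-exclusion over the 4 events:
Σ_{j=0}^{4} (-1)^j C(4,j)(6-j)!
= C(4,0)·6! - C(4,1)·5! + C(4,2)·4! - C(4,3)·3! + C(4,4)·2!
= 720 - 480 + 144 - 24 + 2
= 362

362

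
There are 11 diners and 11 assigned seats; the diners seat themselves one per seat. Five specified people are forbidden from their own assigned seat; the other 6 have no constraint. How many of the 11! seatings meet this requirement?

25022880

Inclusion-exclusion on the 5 forbidden self-matches:
Σ_{j=0}^{5} (-1)^j C(5,j)(11-j)!
= C(5,0)·11! - C(5,1)·10! + C(5,2)·9! - C(5,3)·8! + C(5,4)·7! - C(5,5)·6!
= 39916800 - 18144000 + 3628800 - 403200 + 25200 - 720
= 25022880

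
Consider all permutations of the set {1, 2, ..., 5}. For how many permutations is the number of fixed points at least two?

Sum C(5,i)·!(5-i) for i = 2..5:
  i=2: C(5,2)·!3 = 10·2 = 20
  i=3: C(5,3)·!2 = 10·1 = 10
  i=4: C(5,4)·!1 = 5·0 = 0
  i=5: C(5,5)·!0 = 1·1 = 1
Total = 31.

31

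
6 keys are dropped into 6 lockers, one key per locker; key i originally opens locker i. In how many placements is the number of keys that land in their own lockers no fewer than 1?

# with exactly i fixed is C(6,i)·!(6-i); sum over i=1..6:
  i=1: C(6,1)·!5 = 6·44 = 264
  i=2: C(6,2)·!4 = 15·9 = 135
  i=3: C(6,3)·!3 = 20·2 = 40
  i=4: C(6,4)·!2 = 15·1 = 15
  i=5: C(6,5)·!1 = 6·0 = 0
  i=6: C(6,6)·!0 = 1·1 = 1
Total = 455.

455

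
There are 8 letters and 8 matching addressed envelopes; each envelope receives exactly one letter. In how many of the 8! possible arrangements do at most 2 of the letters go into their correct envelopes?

# with exactly i fixed is C(8,i)·!(8-i); sum over i=0..2:
  i=0: C(8,0)·!8 = 1·14833 = 14833
  i=1: C(8,1)·!7 = 8·1854 = 14832
  i=2: C(8,2)·!6 = 28·265 = 7420
Total = 37085.

37085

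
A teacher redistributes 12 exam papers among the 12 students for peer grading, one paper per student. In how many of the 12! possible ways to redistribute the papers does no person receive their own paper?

!12 = 12! · Σ_{k=0}^{12} (-1)^k/k!
= 12! - 12!/1! + 12!/2! - 12!/3! + 12!/4! - 12!/5! + 12!/6! - 12!/7! + 12!/8! - 12!/9! + 12!/10! - 12!/11! + 12!/12!
= 479001600 - 479001600 + 239500800 - 79833600 + 19958400 - 3991680 + 665280 - 95040 + 11880 - 1320 + 132 - 12 + 1
= 176214841

176214841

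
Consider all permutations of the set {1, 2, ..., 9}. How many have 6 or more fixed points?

# with exactly i fixed is C(9,i)·!(9-i); sum over i=6..9:
  i=6: C(9,6)·!3 = 84·2 = 168
  i=7: C(9,7)·!2 = 36·1 = 36
  i=8: C(9,8)·!1 = 9·0 = 0
  i=9: C(9,9)·!0 = 1·1 = 1
Total = 205.

205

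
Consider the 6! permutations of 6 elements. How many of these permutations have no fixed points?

265

By inclusion-exclusion, !6 = Σ (-1)^k · 6!/k! for k=0..6
= 6! - 6!/1! + 6!/2! - 6!/3! + 6!/4! - 6!/5! + 6!/6!
= 720 - 720 + 360 - 120 + 30 - 6 + 1
= 265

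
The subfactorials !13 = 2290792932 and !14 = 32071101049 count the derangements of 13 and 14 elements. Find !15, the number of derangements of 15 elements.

481066515734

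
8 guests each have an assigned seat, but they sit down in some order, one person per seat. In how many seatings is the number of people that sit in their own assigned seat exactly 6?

Choose which 6 of the 8 are fixed: C(8,6) = 28.
The other 2 form a derangement: !2 = 1.
Total: 28 × 1 = 28.

28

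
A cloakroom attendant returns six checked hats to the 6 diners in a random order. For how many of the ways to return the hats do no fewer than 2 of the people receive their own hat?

Sum C(6,i)·!(6-i) for i = 2..6:
  i=2: C(6,2)·!4 = 15·9 = 135
  i=3: C(6,3)·!3 = 20·2 = 40
  i=4: C(6,4)·!2 = 15·1 = 15
  i=5: C(6,5)·!1 = 6·0 = 0
  i=6: C(6,6)·!0 = 1·1 = 1
Total = 191.

191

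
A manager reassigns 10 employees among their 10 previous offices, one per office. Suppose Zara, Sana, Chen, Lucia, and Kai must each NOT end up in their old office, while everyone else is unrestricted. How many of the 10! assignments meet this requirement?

2170680

Inclusion-exclusion on the 5 forbidden self-matches:
Σ_{j=0}^{5} (-1)^j C(5,j)(10-j)!
= C(5,0)·10! - C(5,1)·9! + C(5,2)·8! - C(5,3)·7! + C(5,4)·6! - C(5,5)·5!
= 3628800 - 1814400 + 403200 - 50400 + 3600 - 120
= 2170680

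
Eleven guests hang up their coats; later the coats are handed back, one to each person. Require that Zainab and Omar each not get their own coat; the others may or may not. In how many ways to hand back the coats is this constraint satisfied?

Inclusion-exclusion on the 2 forbidden self-matches:
Σ_{j=0}^{2} (-1)^j C(2,j)(11-j)!
= C(2,0)·11! - C(2,1)·10! + C(2,2)·9!
= 39916800 - 7257600 + 362880
= 33022080

33022080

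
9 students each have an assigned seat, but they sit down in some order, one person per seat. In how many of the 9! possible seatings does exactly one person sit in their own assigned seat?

Pick the single fixed position: C(9,1) = 9 ways.
The remaining 8 must be deranged: !8 = 14833.
Total: 9 × 14833 = 133497.

133497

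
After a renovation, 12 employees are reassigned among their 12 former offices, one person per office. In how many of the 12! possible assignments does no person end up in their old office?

The number of derangements of 12 is !12 = Σ_{k=0}^{12} (-1)^k·12!/k!
= 12! - 12!/1! + 12!/2! - 12!/3! + 12!/4! - 12!/5! + 12!/6! - 12!/7! + 12!/8! - 12!/9! + 12!/10! - 12!/11! + 12!/12!
= 479001600 - 479001600 + 239500800 - 79833600 + 19958400 - 3991680 + 665280 - 95040 + 11880 - 1320 + 132 - 12 + 1
= 176214841

176214841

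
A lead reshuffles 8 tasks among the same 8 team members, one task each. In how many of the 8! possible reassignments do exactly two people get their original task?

7420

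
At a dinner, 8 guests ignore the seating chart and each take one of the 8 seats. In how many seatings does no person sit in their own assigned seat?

14833

The subfactorial !8 = [8!/e] (nearest integer).
8! = 40320, and 40320/e ≈ 14832.90, so !8 = 14833.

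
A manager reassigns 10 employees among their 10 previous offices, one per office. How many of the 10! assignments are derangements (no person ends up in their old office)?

1334961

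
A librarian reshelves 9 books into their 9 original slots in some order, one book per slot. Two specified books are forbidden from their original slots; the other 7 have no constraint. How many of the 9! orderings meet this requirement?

287280

Let A_j be the event that the j-th constrained one is fixed. By inclusion-exclusion over the 2 events:
Σ_{j=0}^{2} (-1)^j C(2,j)(9-j)!
= C(2,0)·9! - C(2,1)·8! + C(2,2)·7!
= 362880 - 80640 + 5040
= 287280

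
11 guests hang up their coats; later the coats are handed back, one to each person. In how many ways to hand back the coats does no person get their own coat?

14684570

By inclusion-exclusion, !11 = Σ (-1)^k · 11!/k! for k=0..11
= 11! - 11!/1! + 11!/2! - 11!/3! + 11!/4! - 11!/5! + 11!/6! - 11!/7! + 11!/8! - 11!/9! + 11!/10! - 11!/11!
= 39916800 - 39916800 + 19958400 - 6652800 + 1663200 - 332640 + 55440 - 7920 + 990 - 110 + 11 - 1
= 14684570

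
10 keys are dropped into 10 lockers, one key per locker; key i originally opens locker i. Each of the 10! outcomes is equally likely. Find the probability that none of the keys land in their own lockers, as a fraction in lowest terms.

16481/44800

Favorable outcomes: !10 = 1334961.
Total outcomes: 10! = 3628800.
Probability = 1334961/3628800 = 16481/44800.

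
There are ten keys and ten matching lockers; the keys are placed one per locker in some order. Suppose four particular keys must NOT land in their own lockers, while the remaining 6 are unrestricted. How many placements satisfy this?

2399760

Inclusion-exclusion on the 4 forbidden self-matches:
Σ_{j=0}^{4} (-1)^j C(4,j)(10-j)!
= C(4,0)·10! - C(4,1)·9! + C(4,2)·8! - C(4,3)·7! + C(4,4)·6!
= 3628800 - 1451520 + 241920 - 20160 + 720
= 2399760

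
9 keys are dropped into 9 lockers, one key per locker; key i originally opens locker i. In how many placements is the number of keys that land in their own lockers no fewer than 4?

6883

Sum C(9,i)·!(9-i) for i = 4..9:
  i=4: C(9,4)·!5 = 126·44 = 5544
  i=5: C(9,5)·!4 = 126·9 = 1134
  i=6: C(9,6)·!3 = 84·2 = 168
  i=7: C(9,7)·!2 = 36·1 = 36
  i=8: C(9,8)·!1 = 9·0 = 0
  i=9: C(9,9)·!0 = 1·1 = 1
Total = 6883.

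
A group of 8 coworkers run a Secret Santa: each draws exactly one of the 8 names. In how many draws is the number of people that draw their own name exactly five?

112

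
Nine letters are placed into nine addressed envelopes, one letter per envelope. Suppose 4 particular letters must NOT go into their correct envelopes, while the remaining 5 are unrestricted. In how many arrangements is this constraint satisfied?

Let A_j be the event that the j-th constrained one is fixed. By inclusion-exclusion over the 4 events:
Σ_{j=0}^{4} (-1)^j C(4,j)(9-j)!
= C(4,0)·9! - C(4,1)·8! + C(4,2)·7! - C(4,3)·6! + C(4,4)·5!
= 362880 - 161280 + 30240 - 2880 + 120
= 229080

229080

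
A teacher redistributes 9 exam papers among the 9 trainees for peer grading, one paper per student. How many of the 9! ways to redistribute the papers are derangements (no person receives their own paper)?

Recurrence: !9 = 8·(!8 + !7).
!9 = 8·(14833 + 1854) = 8·16687 = 133496

133496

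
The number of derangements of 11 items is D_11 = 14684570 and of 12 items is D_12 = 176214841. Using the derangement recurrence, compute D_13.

D_13 = (13-1)·(D_12 + D_11) = 12·(176214841 + 14684570) = 12·190899411 = 2290792932.

2290792932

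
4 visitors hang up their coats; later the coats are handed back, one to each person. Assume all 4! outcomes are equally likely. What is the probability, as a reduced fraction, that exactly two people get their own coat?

1/4

Favorable outcomes: C(4,2)·!2 = 6·1 = 6.
Total outcomes: 4! = 24.
Probability = 6/24 = 1/4.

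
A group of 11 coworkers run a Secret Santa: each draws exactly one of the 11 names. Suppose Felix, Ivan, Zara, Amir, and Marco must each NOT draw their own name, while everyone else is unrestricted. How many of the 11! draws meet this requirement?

25022880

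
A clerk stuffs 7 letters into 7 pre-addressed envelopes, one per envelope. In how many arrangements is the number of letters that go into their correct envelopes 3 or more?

Sum C(7,i)·!(7-i) for i = 3..7:
  i=3: C(7,3)·!4 = 35·9 = 315
  i=4: C(7,4)·!3 = 35·2 = 70
  i=5: C(7,5)·!2 = 21·1 = 21
  i=6: C(7,6)·!1 = 7·0 = 0
  i=7: C(7,7)·!0 = 1·1 = 1
Total = 407.

407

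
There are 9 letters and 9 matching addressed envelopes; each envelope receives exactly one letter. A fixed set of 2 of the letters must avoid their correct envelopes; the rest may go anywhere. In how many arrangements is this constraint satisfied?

287280

Let A_j be the event that the j-th constrained one is fixed. By inclusion-exclusion over the 2 events:
Σ_{j=0}^{2} (-1)^j C(2,j)(9-j)!
= C(2,0)·9! - C(2,1)·8! + C(2,2)·7!
= 362880 - 80640 + 5040
= 287280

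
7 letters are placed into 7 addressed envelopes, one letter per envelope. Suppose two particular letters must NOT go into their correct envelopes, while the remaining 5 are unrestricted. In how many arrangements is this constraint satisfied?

3720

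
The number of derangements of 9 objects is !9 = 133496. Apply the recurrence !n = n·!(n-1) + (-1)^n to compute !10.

!10 = 10·133496 + 1 = 1334961.

1334961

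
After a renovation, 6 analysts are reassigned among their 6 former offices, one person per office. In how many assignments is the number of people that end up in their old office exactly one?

Pick the single fixed position: C(6,1) = 6 ways.
The other 5 form a derangement: !5 = 44.
Total: 6 × 44 = 264.

264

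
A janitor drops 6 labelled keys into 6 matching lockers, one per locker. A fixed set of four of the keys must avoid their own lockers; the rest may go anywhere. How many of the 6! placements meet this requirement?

Inclusion-exclusion on the 4 forbidden self-matches:
Σ_{j=0}^{4} (-1)^j C(4,j)(6-j)!
= C(4,0)·6! - C(4,1)·5! + C(4,2)·4! - C(4,3)·3! + C(4,4)·2!
= 720 - 480 + 144 - 24 + 2
= 362

362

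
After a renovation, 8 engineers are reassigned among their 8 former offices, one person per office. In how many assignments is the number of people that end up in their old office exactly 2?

7420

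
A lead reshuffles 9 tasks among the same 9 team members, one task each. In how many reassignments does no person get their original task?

Recurrence: !9 = 9·!8 + (-1)^9.
!9 = 9·14833 - 1 = 133496

133496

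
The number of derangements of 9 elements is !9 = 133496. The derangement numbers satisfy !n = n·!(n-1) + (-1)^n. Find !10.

!10 = 10·133496 + 1 = 1334961.

1334961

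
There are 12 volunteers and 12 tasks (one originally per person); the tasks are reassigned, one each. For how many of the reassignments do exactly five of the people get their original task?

Choose which 5 of the 12 are fixed: C(12,5) = 792.
The remaining 7 must be deranged: !7 = 1854.
Total: 792 × 1854 = 1468368.

1468368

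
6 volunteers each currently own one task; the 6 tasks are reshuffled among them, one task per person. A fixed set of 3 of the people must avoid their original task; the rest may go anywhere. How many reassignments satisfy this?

426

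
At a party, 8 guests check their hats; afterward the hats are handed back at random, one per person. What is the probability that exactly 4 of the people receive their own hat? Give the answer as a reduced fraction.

1/64

Favorable outcomes: C(8,4)·!4 = 70·9 = 630.
Total outcomes: 8! = 40320.
Probability = 630/40320 = 1/64.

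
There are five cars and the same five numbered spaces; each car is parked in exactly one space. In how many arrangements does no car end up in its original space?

44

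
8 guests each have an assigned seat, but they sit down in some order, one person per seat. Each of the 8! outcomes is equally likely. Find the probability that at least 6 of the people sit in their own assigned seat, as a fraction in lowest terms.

Favorable outcomes: Σ_{i≥6} C(8,i)·!(8-i) = 28·1 + 8·0 + 1·1 = 29.
Total outcomes: 8! = 40320.
Probability = 29/40320 = 29/40320.

29/40320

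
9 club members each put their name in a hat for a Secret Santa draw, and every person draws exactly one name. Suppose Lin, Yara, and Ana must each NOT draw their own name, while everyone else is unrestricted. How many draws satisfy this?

256320

Let A_j be the event that the j-th constrained one is fixed. By inclusion-exclusion over the 3 events:
Σ_{j=0}^{3} (-1)^j C(3,j)(9-j)!
= C(3,0)·9! - C(3,1)·8! + C(3,2)·7! - C(3,3)·6!
= 362880 - 120960 + 15120 - 720
= 256320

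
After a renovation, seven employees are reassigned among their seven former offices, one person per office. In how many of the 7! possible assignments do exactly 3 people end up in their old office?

315

Choose which 3 of the 7 are fixed: C(7,3) = 35.
The remaining 4 must be deranged: !4 = 9.
Total: 35 × 9 = 315.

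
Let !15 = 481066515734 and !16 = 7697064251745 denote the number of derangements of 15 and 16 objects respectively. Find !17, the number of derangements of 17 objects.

!17 = (17-1)·(!16 + !15) = 16·(7697064251745 + 481066515734) = 16·8178130767479 = 130850092279664.

130850092279664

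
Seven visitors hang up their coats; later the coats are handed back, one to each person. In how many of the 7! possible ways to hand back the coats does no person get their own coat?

Recurrence: !7 = 7·!6 + (-1)^7.
!7 = 7·265 - 1 = 1854

1854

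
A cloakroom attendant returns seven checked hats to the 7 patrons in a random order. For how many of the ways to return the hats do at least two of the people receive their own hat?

Sum C(7,i)·!(7-i) for i = 2..7:
  i=2: C(7,2)·!5 = 21·44 = 924
  i=3: C(7,3)·!4 = 35·9 = 315
  i=4: C(7,4)·!3 = 35·2 = 70
  i=5: C(7,5)·!2 = 21·1 = 21
  i=6: C(7,6)·!1 = 7·0 = 0
  i=7: C(7,7)·!0 = 1·1 = 1
Total = 1331.

1331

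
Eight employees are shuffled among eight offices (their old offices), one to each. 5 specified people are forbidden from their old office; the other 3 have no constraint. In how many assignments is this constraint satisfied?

21234

Inclusion-exclusion on the 5 forbidden self-matches:
Σ_{j=0}^{5} (-1)^j C(5,j)(8-j)!
= C(5,0)·8! - C(5,1)·7! + C(5,2)·6! - C(5,3)·5! + C(5,4)·4! - C(5,5)·3!
= 40320 - 25200 + 7200 - 1200 + 120 - 6
= 21234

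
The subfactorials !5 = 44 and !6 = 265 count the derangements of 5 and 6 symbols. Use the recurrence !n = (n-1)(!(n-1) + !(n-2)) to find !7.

!7 = (7-1)·(!6 + !5) = 6·(265 + 44) = 6·309 = 1854.

1854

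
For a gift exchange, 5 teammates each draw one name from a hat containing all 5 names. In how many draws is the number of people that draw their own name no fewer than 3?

11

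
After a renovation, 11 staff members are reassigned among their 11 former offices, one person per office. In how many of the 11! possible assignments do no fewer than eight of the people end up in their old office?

# with exactly i fixed is C(11,i)·!(11-i); sum over i=8..11:
  i=8: C(11,8)·!3 = 165·2 = 330
  i=9: C(11,9)·!2 = 55·1 = 55
  i=10: C(11,10)·!1 = 11·0 = 0
  i=11: C(11,11)·!0 = 1·1 = 1
Total = 386.

386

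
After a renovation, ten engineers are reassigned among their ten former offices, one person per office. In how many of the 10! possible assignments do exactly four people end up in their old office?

Pick the 4 fixed positions: C(10,4) = 210 ways.
The other 6 form a derangement: !6 = 265.
Total: 210 × 265 = 55650.

55650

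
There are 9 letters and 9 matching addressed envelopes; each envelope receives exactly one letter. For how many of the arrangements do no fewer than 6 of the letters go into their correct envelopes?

205

Sum C(9,i)·!(9-i) for i = 6..9:
  i=6: C(9,6)·!3 = 84·2 = 168
  i=7: C(9,7)·!2 = 36·1 = 36
  i=8: C(9,8)·!1 = 9·0 = 0
  i=9: C(9,9)·!0 = 1·1 = 1
Total = 205.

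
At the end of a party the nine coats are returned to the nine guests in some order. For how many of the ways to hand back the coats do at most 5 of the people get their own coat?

# with exactly i fixed is C(9,i)·!(9-i); sum over i=0..5:
  i=0: C(9,0)·!9 = 1·133496 = 133496
  i=1: C(9,1)·!8 = 9·14833 = 133497
  i=2: C(9,2)·!7 = 36·1854 = 66744
  i=3: C(9,3)·!6 = 84·265 = 22260
  i=4: C(9,4)·!5 = 126·44 = 5544
  i=5: C(9,5)·!4 = 126·9 = 1134
Total = 362675.

362675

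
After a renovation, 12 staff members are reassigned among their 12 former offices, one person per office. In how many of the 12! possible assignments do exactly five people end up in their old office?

1468368

Pick the 5 fixed positions: C(12,5) = 792 ways.
The other 7 form a derangement: !7 = 1854.
Total: 792 × 1854 = 1468368.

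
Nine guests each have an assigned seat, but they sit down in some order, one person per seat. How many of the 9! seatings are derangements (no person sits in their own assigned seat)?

Recurrence: !9 = 8·(!8 + !7).
!9 = 8·(14833 + 1854) = 8·16687 = 133496

133496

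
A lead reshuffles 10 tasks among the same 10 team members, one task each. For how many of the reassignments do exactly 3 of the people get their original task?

222480

Pick the 3 fixed positions: C(10,3) = 120 ways.
The other 7 form a derangement: !7 = 1854.
Total: 120 × 1854 = 222480.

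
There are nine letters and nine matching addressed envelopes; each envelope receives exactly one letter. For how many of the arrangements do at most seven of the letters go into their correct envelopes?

# with exactly i fixed is C(9,i)·!(9-i); sum over i=0..7:
  i=0: C(9,0)·!9 = 1·133496 = 133496
  i=1: C(9,1)·!8 = 9·14833 = 133497
  i=2: C(9,2)·!7 = 36·1854 = 66744
  i=3: C(9,3)·!6 = 84·265 = 22260
  i=4: C(9,4)·!5 = 126·44 = 5544
  i=5: C(9,5)·!4 = 126·9 = 1134
  i=6: C(9,6)·!3 = 84·2 = 168
  i=7: C(9,7)·!2 = 36·1 = 36
Total = 362879.

362879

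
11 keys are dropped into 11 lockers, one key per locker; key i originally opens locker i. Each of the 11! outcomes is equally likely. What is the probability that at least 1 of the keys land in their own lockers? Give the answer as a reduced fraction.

Favorable outcomes: Σ_{i≥1} C(11,i)·!(11-i) = 11·1334961 + 55·133496 + 165·14833 + 330·1854 + 462·265 + 462·44 + 330·9 + 165·2 + 55·1 + 11·0 + 1·1 = 25232230.
Total outcomes: 11! = 39916800.
Probability = 25232230/39916800 = 2523223/3991680.

2523223/3991680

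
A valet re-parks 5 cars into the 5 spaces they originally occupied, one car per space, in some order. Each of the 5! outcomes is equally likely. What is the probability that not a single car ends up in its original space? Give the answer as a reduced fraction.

11/30

Favorable outcomes: !5 = 44.
Total outcomes: 5! = 120.
Probability = 44/120 = 11/30.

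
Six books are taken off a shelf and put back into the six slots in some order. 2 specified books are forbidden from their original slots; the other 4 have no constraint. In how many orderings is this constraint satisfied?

504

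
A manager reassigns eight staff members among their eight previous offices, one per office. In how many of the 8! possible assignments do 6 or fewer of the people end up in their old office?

40319

# with exactly i fixed is C(8,i)·!(8-i); sum over i=0..6:
  i=0: C(8,0)·!8 = 1·14833 = 14833
  i=1: C(8,1)·!7 = 8·1854 = 14832
  i=2: C(8,2)·!6 = 28·265 = 7420
  i=3: C(8,3)·!5 = 56·44 = 2464
  i=4: C(8,4)·!4 = 70·9 = 630
  i=5: C(8,5)·!3 = 56·2 = 112
  i=6: C(8,6)·!2 = 28·1 = 28
Total = 40319.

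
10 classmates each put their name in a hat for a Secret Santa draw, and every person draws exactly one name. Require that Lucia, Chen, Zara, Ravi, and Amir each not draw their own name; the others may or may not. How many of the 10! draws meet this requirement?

2170680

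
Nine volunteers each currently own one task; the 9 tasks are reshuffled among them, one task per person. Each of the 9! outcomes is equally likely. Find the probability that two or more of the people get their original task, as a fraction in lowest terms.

95887/362880

Favorable outcomes: Σ_{i≥2} C(9,i)·!(9-i) = 36·1854 + 84·265 + 126·44 + 126·9 + 84·2 + 36·1 + 9·0 + 1·1 = 95887.
Total outcomes: 9! = 362880.
Probability = 95887/362880 = 95887/362880.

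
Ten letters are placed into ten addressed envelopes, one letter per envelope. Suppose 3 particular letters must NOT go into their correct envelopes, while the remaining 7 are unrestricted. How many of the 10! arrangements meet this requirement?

Inclusion-exclusion on the 3 forbidden self-matches:
Σ_{j=0}^{3} (-1)^j C(3,j)(10-j)!
= C(3,0)·10! - C(3,1)·9! + C(3,2)·8! - C(3,3)·7!
= 3628800 - 1088640 + 120960 - 5040
= 2656080

2656080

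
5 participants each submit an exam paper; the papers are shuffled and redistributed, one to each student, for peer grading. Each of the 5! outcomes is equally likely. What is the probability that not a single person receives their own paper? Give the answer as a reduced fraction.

Favorable outcomes: !5 = 44.
Total outcomes: 5! = 120.
Probability = 44/120 = 11/30.

11/30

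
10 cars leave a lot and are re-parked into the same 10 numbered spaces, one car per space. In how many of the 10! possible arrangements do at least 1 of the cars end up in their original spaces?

# with exactly i fixed is C(10,i)·!(10-i); sum over i=1..10:
  i=1: C(10,1)·!9 = 10·133496 = 1334960
  i=2: C(10,2)·!8 = 45·14833 = 667485
  i=3: C(10,3)·!7 = 120·1854 = 222480
  i=4: C(10,4)·!6 = 210·265 = 55650
  i=5: C(10,5)·!5 = 252·44 = 11088
  i=6: C(10,6)·!4 = 210·9 = 1890
  i=7: C(10,7)·!3 = 120·2 = 240
  i=8: C(10,8)·!2 = 45·1 = 45
  i=9: C(10,9)·!1 = 10·0 = 0
  i=10: C(10,10)·!0 = 1·1 = 1
Total = 2293839.

2293839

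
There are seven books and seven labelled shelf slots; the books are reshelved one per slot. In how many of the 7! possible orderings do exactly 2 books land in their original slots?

924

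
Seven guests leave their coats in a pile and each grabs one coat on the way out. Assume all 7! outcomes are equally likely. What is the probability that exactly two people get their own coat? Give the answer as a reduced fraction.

11/60

Favorable outcomes: C(7,2)·!5 = 21·44 = 924.
Total outcomes: 7! = 5040.
Probability = 924/5040 = 11/60.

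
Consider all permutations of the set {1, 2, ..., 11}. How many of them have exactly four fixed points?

611820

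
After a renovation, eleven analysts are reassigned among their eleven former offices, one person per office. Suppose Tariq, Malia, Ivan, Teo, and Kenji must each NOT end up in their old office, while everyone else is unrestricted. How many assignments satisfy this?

25022880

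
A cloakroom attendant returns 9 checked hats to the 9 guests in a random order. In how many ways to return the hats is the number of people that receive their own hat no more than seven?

362879

Sum C(9,i)·!(9-i) for i = 0..7:
  i=0: C(9,0)·!9 = 1·133496 = 133496
  i=1: C(9,1)·!8 = 9·14833 = 133497
  i=2: C(9,2)·!7 = 36·1854 = 66744
  i=3: C(9,3)·!6 = 84·265 = 22260
  i=4: C(9,4)·!5 = 126·44 = 5544
  i=5: C(9,5)·!4 = 126·9 = 1134
  i=6: C(9,6)·!3 = 84·2 = 168
  i=7: C(9,7)·!2 = 36·1 = 36
Total = 362879.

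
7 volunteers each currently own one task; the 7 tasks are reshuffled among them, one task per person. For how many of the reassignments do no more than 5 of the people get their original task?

# with exactly i fixed is C(7,i)·!(7-i); sum over i=0..5:
  i=0: C(7,0)·!7 = 1·1854 = 1854
  i=1: C(7,1)·!6 = 7·265 = 1855
  i=2: C(7,2)·!5 = 21·44 = 924
  i=3: C(7,3)·!4 = 35·9 = 315
  i=4: C(7,4)·!3 = 35·2 = 70
  i=5: C(7,5)·!2 = 21·1 = 21
Total = 5039.

5039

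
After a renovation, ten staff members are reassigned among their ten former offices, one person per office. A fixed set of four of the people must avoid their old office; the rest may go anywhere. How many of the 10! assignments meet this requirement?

Let A_j be the event that the j-th constrained one is fixed. By inclusion-exclusion over the 4 events:
Σ_{j=0}^{4} (-1)^j C(4,j)(10-j)!
= C(4,0)·10! - C(4,1)·9! + C(4,2)·8! - C(4,3)·7! + C(4,4)·6!
= 3628800 - 1451520 + 241920 - 20160 + 720
= 2399760

2399760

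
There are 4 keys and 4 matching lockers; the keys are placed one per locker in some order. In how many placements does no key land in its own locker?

!4 is the nearest integer to 4!/e.
4! = 24, and 24/e ≈ 8.83, so !4 = 9.

9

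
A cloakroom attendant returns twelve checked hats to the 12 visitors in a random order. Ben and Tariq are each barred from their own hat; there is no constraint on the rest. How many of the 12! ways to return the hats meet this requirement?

402796800

Let A_j be the event that the j-th constrained one is fixed. By inclusion-exclusion over the 2 events:
Σ_{j=0}^{2} (-1)^j C(2,j)(12-j)!
= C(2,0)·12! - C(2,1)·11! + C(2,2)·10!
= 479001600 - 79833600 + 3628800
= 402796800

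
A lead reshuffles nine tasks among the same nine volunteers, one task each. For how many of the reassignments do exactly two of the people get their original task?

66744

Choose which 2 of the 9 are fixed: C(9,2) = 36.
The other 7 form a derangement: !7 = 1854.
Total: 36 × 1854 = 66744.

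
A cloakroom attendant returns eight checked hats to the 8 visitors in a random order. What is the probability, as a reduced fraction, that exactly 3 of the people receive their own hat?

11/180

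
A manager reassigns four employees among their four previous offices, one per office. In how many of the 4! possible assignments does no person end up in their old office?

9

Recurrence: !4 = 4·!3 + (-1)^4.
!4 = 4·2 + 1 = 9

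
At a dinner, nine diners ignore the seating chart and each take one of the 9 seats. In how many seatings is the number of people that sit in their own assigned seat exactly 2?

66744

Pick the 2 fixed positions: C(9,2) = 36 ways.
The remaining 7 must be deranged: !7 = 1854.
Total: 36 × 1854 = 66744.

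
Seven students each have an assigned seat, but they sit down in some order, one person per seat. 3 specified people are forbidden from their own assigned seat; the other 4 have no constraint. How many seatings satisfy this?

3216

Let A_j be the event that the j-th constrained one is fixed. By inclusion-exclusion over the 3 events:
Σ_{j=0}^{3} (-1)^j C(3,j)(7-j)!
= C(3,0)·7! - C(3,1)·6! + C(3,2)·5! - C(3,3)·4!
= 5040 - 2160 + 360 - 24
= 3216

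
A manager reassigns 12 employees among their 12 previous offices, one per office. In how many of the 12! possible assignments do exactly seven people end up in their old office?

34848

Pick the 7 fixed positions: C(12,7) = 792 ways.
The other 5 form a derangement: !5 = 44.
Total: 792 × 44 = 34848.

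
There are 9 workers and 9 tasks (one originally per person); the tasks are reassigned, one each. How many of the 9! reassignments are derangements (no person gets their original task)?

The subfactorial !9 = [9!/e] (nearest integer).
9! = 362880, and 362880/e ≈ 133496.09, so !9 = 133496.

133496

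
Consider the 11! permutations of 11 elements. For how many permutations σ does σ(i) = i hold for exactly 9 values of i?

55

Pick the 9 fixed positions: C(11,9) = 55 ways.
The remaining 2 must be deranged: !2 = 1.
Total: 55 × 1 = 55.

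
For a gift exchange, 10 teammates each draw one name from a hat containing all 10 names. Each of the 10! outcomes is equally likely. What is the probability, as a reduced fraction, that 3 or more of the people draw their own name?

Favorable outcomes: Σ_{i≥3} C(10,i)·!(10-i) = 120·1854 + 210·265 + 252·44 + 210·9 + 120·2 + 45·1 + 10·0 + 1·1 = 291394.
Total outcomes: 10! = 3628800.
Probability = 291394/3628800 = 145697/1814400.

145697/1814400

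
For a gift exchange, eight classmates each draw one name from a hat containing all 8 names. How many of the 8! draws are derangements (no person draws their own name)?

14833

!8 = 8! · Σ_{k=0}^{8} (-1)^k/k!
= 8! - 8!/1! + 8!/2! - 8!/3! + 8!/4! - 8!/5! + 8!/6! - 8!/7! + 8!/8!
= 40320 - 40320 + 20160 - 6720 + 1680 - 336 + 56 - 8 + 1
= 14833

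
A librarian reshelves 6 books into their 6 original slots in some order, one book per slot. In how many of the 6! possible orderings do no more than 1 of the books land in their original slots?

529

# with exactly i fixed is C(6,i)·!(6-i); sum over i=0..1:
  i=0: C(6,0)·!6 = 1·265 = 265
  i=1: C(6,1)·!5 = 6·44 = 264
Total = 529.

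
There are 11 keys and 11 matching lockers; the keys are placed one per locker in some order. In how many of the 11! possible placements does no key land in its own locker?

Recurrence: !11 = 10·(!10 + !9).
!11 = 10·(1334961 + 133496) = 10·1468457 = 14684570

14684570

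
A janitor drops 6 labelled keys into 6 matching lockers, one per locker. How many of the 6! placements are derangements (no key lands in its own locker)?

!6 = 6! · Σ_{k=0}^{6} (-1)^k/k!
= 6! - 6!/1! + 6!/2! - 6!/3! + 6!/4! - 6!/5! + 6!/6!
= 720 - 720 + 360 - 120 + 30 - 6 + 1
= 265

265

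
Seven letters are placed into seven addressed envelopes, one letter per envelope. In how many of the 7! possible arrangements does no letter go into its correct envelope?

!7 is the nearest integer to 7!/e.
7! = 5040, and 5040/e ≈ 1854.11, so !7 = 1854.

1854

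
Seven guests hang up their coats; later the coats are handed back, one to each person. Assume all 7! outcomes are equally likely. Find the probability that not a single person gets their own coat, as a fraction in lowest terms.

103/280

Favorable outcomes: !7 = 1854.
Total outcomes: 7! = 5040.
Probability = 1854/5040 = 103/280.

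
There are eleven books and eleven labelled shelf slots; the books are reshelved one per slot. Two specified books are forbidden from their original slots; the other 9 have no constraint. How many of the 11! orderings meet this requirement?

33022080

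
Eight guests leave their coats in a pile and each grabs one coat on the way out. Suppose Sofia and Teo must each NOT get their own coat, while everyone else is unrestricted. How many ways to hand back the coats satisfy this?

30960

Inclusion-exclusion on the 2 forbidden self-matches:
Σ_{j=0}^{2} (-1)^j C(2,j)(8-j)!
= C(2,0)·8! - C(2,1)·7! + C(2,2)·6!
= 40320 - 10080 + 720
= 30960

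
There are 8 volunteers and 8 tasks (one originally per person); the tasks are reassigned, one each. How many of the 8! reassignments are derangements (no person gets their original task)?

The number of derangements of 8 is !8 = Σ_{k=0}^{8} (-1)^k·8!/k!
= 8! - 8!/1! + 8!/2! - 8!/3! + 8!/4! - 8!/5! + 8!/6! - 8!/7! + 8!/8!
= 40320 - 40320 + 20160 - 6720 + 1680 - 336 + 56 - 8 + 1
= 14833

14833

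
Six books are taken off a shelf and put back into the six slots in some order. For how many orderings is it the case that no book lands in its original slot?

265

Use !n = (n-1)(!(n-1) + !(n-2)).
!6 = 5·(44 + 9) = 5·53 = 265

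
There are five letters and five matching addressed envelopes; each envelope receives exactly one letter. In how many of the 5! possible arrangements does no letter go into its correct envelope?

44

!5 is the nearest integer to 5!/e.
5! = 120, and 120/e ≈ 44.15, so !5 = 44.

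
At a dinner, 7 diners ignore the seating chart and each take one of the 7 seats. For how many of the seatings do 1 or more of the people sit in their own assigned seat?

Sum C(7,i)·!(7-i) for i = 1..7:
  i=1: C(7,1)·!6 = 7·265 = 1855
  i=2: C(7,2)·!5 = 21·44 = 924
  i=3: C(7,3)·!4 = 35·9 = 315
  i=4: C(7,4)·!3 = 35·2 = 70
  i=5: C(7,5)·!2 = 21·1 = 21
  i=6: C(7,6)·!1 = 7·0 = 0
  i=7: C(7,7)·!0 = 1·1 = 1
Total = 3186.

3186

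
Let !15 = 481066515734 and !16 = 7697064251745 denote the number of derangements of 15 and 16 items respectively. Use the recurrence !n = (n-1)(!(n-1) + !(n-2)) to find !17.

130850092279664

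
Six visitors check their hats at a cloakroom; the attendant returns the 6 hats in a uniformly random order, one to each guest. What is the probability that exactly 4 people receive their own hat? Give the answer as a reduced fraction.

Favorable outcomes: C(6,4)·!2 = 15·1 = 15.
Total outcomes: 6! = 720.
Probability = 15/720 = 1/48.

1/48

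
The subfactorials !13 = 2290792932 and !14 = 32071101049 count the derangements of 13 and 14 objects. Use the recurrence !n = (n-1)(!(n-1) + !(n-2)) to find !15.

!15 = (15-1)·(!14 + !13) = 14·(32071101049 + 2290792932) = 14·34361893981 = 481066515734.

481066515734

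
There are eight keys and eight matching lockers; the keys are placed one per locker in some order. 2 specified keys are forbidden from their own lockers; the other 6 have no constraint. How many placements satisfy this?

30960

Inclusion-exclusion on the 2 forbidden self-matches:
Σ_{j=0}^{2} (-1)^j C(2,j)(8-j)!
= C(2,0)·8! - C(2,1)·7! + C(2,2)·6!
= 40320 - 10080 + 720
= 30960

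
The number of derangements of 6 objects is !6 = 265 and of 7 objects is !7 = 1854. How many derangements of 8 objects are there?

14833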